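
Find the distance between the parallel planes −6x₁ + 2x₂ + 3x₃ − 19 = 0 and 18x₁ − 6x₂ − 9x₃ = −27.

Divide the second equation by -3 to match normals: −6x₁ + 2x₂ + 3x₃ = 9.
With common normal n = (−6, 2, 3) (|n| = 7), the distance is |19 − 9|/|n| = 10/7.

10/7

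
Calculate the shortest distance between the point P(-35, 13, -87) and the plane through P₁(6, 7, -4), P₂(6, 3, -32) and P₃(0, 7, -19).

3

P₁P₂ = (0, -4, -28) and P₁P₃ = (-6, 0, -15), so a normal is n = P₁P₂ × P₁P₃ = (60, 168, -24).
Then n·(-35, 13, -87) - 1632 = 540.
|n| = √(3600 + 28224 + 576) = 180, so the distance is |540|/180 = 3.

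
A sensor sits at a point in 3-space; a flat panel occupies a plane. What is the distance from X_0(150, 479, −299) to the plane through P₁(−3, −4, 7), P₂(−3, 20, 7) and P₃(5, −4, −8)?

P₁P₂ = (0, 24, 0) and P₁P₃ = (8, 0, −15), so a normal is n = P₁P₂ × P₁P₃ = (−360, 0, −192).
d = |(-360)·150 + (-192)·(-299) − (-264)| / √(129600 + 0 + 36864) = |3672| / 408 = 9.

9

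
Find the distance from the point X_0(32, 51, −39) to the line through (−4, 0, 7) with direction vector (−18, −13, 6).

2√313

Direction vector d = (−18, −13, 6).
AP = (36, 51, −46); AP·d = -1587, |AP|² = 6013, |d|² = 529.
distance² = |AP|² − (AP·d)²/|d|² = 6013 − 2518569/529 = 1252, so the distance is 2√313.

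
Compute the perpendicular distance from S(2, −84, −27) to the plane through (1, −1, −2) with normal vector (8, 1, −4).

The plane has equation n·(r − (1, −1, −2)) = 0, i.e. n·r = 15.
n = (8, 1, −4); n·P − 15 = 25; |n| = 9; distance = 25/9.

25/9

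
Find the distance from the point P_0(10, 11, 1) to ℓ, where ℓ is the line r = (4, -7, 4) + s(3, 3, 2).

3√19

Direction vector d = (3, 3, 2).
AP = (6, 18, -3); AP·d = 66, |AP|² = 369, |d|² = 22.
distance² = |AP|² − (AP·d)²/|d|² = 369 − 4356/22 = 171, so the distance is 3√19.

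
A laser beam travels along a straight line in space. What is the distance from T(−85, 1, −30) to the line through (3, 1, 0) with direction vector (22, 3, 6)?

6√5

Direction vector d = (22, 3, 6).
AP = (−88, 0, −30); AP·d = -2116, |AP|² = 8644, |d|² = 529.
distance² = |AP|² − (AP·d)²/|d|² = 8644 − 4477456/529 = 180, so the distance is 6√5.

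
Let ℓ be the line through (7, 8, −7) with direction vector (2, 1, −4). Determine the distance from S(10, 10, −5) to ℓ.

√17

Direction vector d = (2, 1, −4).
AP = (3, 2, 2); AP·d = 0, |AP|² = 17, |d|² = 21.
distance² = |AP|² − (AP·d)²/|d|² = 17 − 0/21 = 17, so the distance is √17.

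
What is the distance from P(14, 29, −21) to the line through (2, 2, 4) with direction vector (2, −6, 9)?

Direction vector d = (2, −6, 9).
AP = (12, 27, −25), and AP × d = (93, −158, −126).
|AP × d|² = 49489 and |d|² = 121, so the distance is √(49489/121) = √409.

√409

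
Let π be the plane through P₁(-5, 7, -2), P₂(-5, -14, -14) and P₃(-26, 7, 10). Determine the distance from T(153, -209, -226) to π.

P₁P₂ = (0, -21, -12) and P₁P₃ = (-21, 0, 12), so a normal is n = P₁P₂ × P₁P₃ = (-252, 252, -441).
d = |(-252)·153 + 252·(-209) + (-441)·(-226) − 3906| / √(63504 + 63504 + 194481) = |4536| / 567 = 8.

8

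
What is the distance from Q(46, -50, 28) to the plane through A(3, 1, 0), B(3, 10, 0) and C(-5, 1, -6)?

AB = (0, 9, 0) and AC = (-8, 0, -6), so a normal is n = AB × AC = (-54, 0, 72).
d = |(-54)·46 + 72·28 − (-162)| / √(2916 + 0 + 5184) = |-306| / 90 = 17/5.

17/5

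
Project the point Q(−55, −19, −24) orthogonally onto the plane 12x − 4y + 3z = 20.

(-7, -35, -12)

n = (12, −4, 3), |n|² = 169, and n·Q − 20 = -676.
t = -676/169 = -4, so the foot is Q − t·n = (−55, −19, −24) − (-4)·(12, −4, 3) = (−7, −35, −12).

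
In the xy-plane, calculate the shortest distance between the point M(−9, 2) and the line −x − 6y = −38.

35/√37

The normal to the line is n = (−1, −6) with |n| = √37.
|n·M − (-38)| = |-3 − (-38)| = 35, so the distance is 35/√37.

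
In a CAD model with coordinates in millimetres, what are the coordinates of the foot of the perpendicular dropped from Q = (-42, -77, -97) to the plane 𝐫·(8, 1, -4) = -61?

n = (8, 1, -4), |n|² = 81, and n·Q − (-61) = 36.
t = 36/81 = 4/9, so the foot is Q − t·n = (-42, -77, -97) − (4/9)·(8, 1, -4) = (-410/9, -697/9, -857/9).

(-410/9, -697/9, -857/9)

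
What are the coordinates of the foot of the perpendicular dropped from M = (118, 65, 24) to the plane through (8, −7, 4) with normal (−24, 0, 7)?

(22, 65, 52)

The perpendicular from M has direction n = (−24, 0, 7): r = (118, 65, 24) + t(−24, 0, 7).
Substitute into the plane: n·(M + tn) = -164 gives -2664 + 625t = -164, so t = 4.
Foot = (118, 65, 24) + 4·(−24, 0, 7) = (22, 65, 52).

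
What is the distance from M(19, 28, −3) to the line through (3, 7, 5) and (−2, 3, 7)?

√41

A direction vector is d = (−5, −4, 2).
AP = (16, 21, −8); AP·d = -180, |AP|² = 761, |d|² = 45.
distance² = |AP|² − (AP·d)²/|d|² = 761 − 32400/45 = 41, so the distance is √41.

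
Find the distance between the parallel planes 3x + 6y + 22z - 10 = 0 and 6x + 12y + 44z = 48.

Divide the second equation by 2 to match normals: 3x + 6y + 22z = 24.
Both planes have normal n = (3, 6, 22), |n| = 23. Any point on the first plane is at distance |24 − 10|/|n| = 14/23 from the second.

14/23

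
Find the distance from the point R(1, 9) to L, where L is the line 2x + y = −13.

d = |2·1 + 1·9 − (-13)| / √(4 + 1) = |24|/√5 = 24√5/5.

24√5/5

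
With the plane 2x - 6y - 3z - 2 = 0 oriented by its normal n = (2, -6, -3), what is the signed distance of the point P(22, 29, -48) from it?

12/7

n·P − 2 = 12.
|n| = 7, so the signed distance is 12/7.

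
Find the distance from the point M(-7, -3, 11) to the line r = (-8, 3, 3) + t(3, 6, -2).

2√13

Direction vector d = (3, 6, -2).
AP = (1, -6, 8), and AP × d = (-36, 26, 24).
|AP × d|² = 2548 and |d|² = 49, so the distance is √(2548/49) = √52 = 2√13.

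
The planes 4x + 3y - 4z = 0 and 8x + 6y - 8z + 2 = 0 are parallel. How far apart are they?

1/√41

Divide the second equation by 2 to match normals: 4x + 3y - 4z = -1.
Both planes have normal n = (4, 3, -4), |n| = √41. Any point on the first plane is at distance |(-1) − 0|/|n| = 1/√41 = √41/41 from the second.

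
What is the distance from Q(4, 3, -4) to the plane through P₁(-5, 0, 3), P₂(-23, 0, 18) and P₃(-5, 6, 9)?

P₁P₂ = (-18, 0, 15) and P₁P₃ = (0, 6, 6), so a normal is n = P₁P₂ × P₁P₃ = (-90, 108, -108).
d = |(-90)·4 + 108·3 + (-108)·(-4) − 126| / √(8100 + 11664 + 11664) = |270| / (18√97) = 15/√97.

15√97/97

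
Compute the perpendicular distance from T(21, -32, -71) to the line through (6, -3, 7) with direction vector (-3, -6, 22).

Direction vector d = (-3, -6, 22).
AP = (15, -29, -78), and AP × d = (-1106, -96, -177).
|AP × d|² = 1263781 and |d|² = 529, so the distance is √(1263781/529) = √2389.

√2389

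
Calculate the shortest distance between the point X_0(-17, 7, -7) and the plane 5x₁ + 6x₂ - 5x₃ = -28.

Normal vector n = (5, 6, -5), and n·(-17, 7, -7) - (-28) = 20.
|n| = √(25 + 36 + 25) = √86, so the distance is |20|/√86 = 20/√86.

20/√86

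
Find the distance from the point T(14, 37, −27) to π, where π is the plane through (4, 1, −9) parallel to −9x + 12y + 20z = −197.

Parallel planes share the normal n = (−9, 12, 20); since (4, 1, −9) lies on the plane, its equation is −9x + 12y + 20z = -204.
n = (−9, 12, 20); n·P − (-204) = -18; |n| = 25; distance = 18/25.

18/25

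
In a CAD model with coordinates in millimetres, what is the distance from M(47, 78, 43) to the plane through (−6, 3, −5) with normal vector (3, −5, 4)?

12√2/5

The plane has equation n·(r − (−6, 3, −5)) = 0, i.e. n·r = -53.
d = |3·47 + (-5)·78 + 4·43 − (-53)| / √(9 + 25 + 16) = |-24| / (5√2) = 12√2/5.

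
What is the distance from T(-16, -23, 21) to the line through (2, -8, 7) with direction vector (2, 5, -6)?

4√10

Direction vector d = (2, 5, -6).
AP = (-18, -15, 14); AP·d = -195, |AP|² = 745, |d|² = 65.
distance² = |AP|² − (AP·d)²/|d|² = 745 − 38025/65 = 160, so the distance is 4√10.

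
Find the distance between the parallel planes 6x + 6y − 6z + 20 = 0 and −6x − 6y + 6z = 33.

13√3/18

Divide the second equation by -1 to match normals: 6x + 6y − 6z = -33.
With common normal n = (6, 6, −6) (|n| = 6√3), the distance is |(-20) − (-33)|/|n| = 13/(6√3).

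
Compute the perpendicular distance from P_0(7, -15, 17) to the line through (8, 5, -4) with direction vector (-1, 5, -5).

Direction vector d = (-1, 5, -5).
AP = (-1, -20, 21), and AP × d = (-5, -26, -25).
|AP × d|² = 1326 and |d|² = 51, so the distance is √(1326/51) = √26.

√26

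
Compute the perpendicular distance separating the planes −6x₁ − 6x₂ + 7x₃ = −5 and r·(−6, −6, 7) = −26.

21/11

With common normal n = (−6, −6, 7) (|n| = 11), the distance is |(-5) − (-26)|/|n| = 21/11.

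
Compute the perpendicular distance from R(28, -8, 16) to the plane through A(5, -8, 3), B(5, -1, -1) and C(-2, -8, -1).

1/9

AB = (0, 7, -4) and AC = (-7, 0, -4), so a normal is n = AB × AC = (-28, 28, 49).
Then n·(28, -8, 16) - (-217) = -7.
|n| = √(784 + 784 + 2401) = 63, so the distance is |-7|/63 = 1/9.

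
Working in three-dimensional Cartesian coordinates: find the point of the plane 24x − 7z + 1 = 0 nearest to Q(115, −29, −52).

(-5, -29, -17)

The perpendicular from Q has direction n = (24, 0, −7): r = (115, −29, −52) + λ(24, 0, −7).
Substitute into the plane: n·(Q + λn) = -1 gives 3124 + 625λ = -1, so λ = -5.
Foot = (115, −29, −52) + (-5)·(24, 0, −7) = (−5, −29, −17).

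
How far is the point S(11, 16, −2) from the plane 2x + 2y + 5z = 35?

9/√33

Normal vector n = (2, 2, 5), and n·(11, 16, −2) − 35 = 9.
|n| = √(4 + 4 + 25) = √33, so the distance is |9|/√33 = 3√33/11.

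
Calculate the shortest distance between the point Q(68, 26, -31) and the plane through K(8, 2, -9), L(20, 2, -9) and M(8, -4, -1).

KL = (12, 0, 0) and KM = (0, -6, 8), so a normal is n = KL × KM = (0, -96, -72).
Then n·(68, 26, -31) - 456 = -720.
|n| = √(0 + 9216 + 5184) = 120, so the distance is |-720|/120 = 6.

6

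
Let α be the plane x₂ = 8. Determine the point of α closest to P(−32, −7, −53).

The perpendicular from P has direction n = (0, 1, 0): r = (−32, −7, −53) + λ(0, 1, 0).
Substitute into the plane: n·(P + λn) = 8 gives -7 + 1λ = 8, so λ = 15.
Foot = (−32, −7, −53) + 15·(0, 1, 0) = (−32, 8, −53).

(-32, 8, -53)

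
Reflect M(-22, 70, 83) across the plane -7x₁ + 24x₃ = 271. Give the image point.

n = (-7, 0, 24), |n|² = 625, n·M − 271 = 1875, so t = 1875/625 = 3.
Foot F = M − 3·n = (-1, 70, 11); the reflection is 2F − M = (20, 70, -61).

(20, 70, -61)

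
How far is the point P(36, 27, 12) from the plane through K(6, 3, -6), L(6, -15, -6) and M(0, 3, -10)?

6/√13

KL = (0, -18, 0) and KM = (-6, 0, -4), so a normal is n = KL × KM = (72, 0, -108).
Then n·(36, 27, 12) - 1080 = 216.
|n| = √(5184 + 0 + 11664) = 36√13, so the distance is |216|/(36√13) = 6/√13.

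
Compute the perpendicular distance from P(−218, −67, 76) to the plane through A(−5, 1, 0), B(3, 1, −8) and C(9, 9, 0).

AB = (8, 0, −8) and AC = (14, 8, 0), so a normal is n = AB × AC = (64, −112, 64).
n = (64, −112, 64); n·P − (-432) = -1152; |n| = 144; distance = 1152/144 = 8.

8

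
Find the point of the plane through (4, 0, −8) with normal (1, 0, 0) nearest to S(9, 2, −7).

(4, 2, -7)

The perpendicular from S has direction n = (1, 0, 0): r = (9, 2, −7) + μ(1, 0, 0).
Substitute into the plane: n·(S + μn) = 4 gives 9 + 1μ = 4, so μ = -5.
Foot = (9, 2, −7) + (-5)·(1, 0, 0) = (4, 2, −7).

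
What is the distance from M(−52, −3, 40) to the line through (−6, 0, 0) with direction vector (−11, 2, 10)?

Direction vector d = (−11, 2, 10).
AP = (−46, −3, 40), and AP × d = (−110, 20, −125).
|AP × d|² = 28125 and |d|² = 225, so the distance is √(28125/225) = √125 = 5√5.

5√5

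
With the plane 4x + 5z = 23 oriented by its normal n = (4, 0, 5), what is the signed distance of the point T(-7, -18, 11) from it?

n·T − 23 = 4.
|n| = √41, so the signed distance is 4√41/41.

4√41/41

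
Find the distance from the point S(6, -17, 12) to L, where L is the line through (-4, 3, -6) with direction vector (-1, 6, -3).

2√22

Direction vector d = (-1, 6, -3).
AP = (10, -20, 18); AP·d = -184, |AP|² = 824, |d|² = 46.
distance² = |AP|² − (AP·d)²/|d|² = 824 − 33856/46 = 88, so the distance is 2√22.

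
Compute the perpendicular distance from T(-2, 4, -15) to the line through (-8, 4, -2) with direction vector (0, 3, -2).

3√17

Direction vector d = (0, 3, -2).
AP = (6, 0, -13); AP·d = 26, |AP|² = 205, |d|² = 13.
distance² = |AP|² − (AP·d)²/|d|² = 205 − 676/13 = 153, so the distance is 3√17.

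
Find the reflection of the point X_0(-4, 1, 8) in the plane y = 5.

n = (0, 1, 0), |n|² = 1, n·X_0 − 5 = -4, so t = -4/1 = -4.
Foot F = X_0 − (-4)·n = (-4, 5, 8); the reflection is 2F − X_0 = (-4, 9, 8).

(-4, 9, 8)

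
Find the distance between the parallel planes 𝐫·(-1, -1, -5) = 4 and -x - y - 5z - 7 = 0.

Both planes have normal n = (-1, -1, -5), |n| = 3√3. Any point on the first plane is at distance |7 − 4|/|n| = 3/(3√3) = 1/√3 from the second.

1/√3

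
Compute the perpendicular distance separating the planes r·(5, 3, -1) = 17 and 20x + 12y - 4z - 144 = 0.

Divide the second equation by 4 to match normals: 5x + 3y - z = 36.
Both planes have normal n = (5, 3, -1), |n| = √35. Any point on the first plane is at distance |36 − 17|/|n| = 19/√35 from the second.

19/√35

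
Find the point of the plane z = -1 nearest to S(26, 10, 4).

n = (0, 0, 1), |n|² = 1, and n·S − (-1) = 5.
t = 5/1 = 5, so the foot is S − t·n = (26, 10, 4) − 5·(0, 0, 1) = (26, 10, -1).

(26, 10, -1)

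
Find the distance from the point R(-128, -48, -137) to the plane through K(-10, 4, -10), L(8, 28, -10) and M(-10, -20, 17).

4

KL = (18, 24, 0) and KM = (0, -24, 27), so a normal is n = KL × KM = (648, -486, -432).
Then n·(-128, -48, -137) - (-4104) = 3672.
|n| = √(419904 + 236196 + 186624) = 918, so the distance is |3672|/918 = 4.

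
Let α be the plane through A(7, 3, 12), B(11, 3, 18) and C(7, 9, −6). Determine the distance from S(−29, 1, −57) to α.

AB = (4, 0, 6) and AC = (0, 6, −18), so a normal is n = AB × AC = (−36, 72, 24).
d = |(-36)·(-29) + 72·1 + 24·(-57) − 252| / √(1296 + 5184 + 576) = |-504| / 84 = 6.

6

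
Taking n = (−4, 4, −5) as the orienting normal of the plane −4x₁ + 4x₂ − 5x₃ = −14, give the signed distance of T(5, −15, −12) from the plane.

-2√57/19

n·T − (-14) = -6.
|n| = √57, so the signed distance is -2√57/19.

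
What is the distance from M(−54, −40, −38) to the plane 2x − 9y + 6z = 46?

2

n = (2, −9, 6); n·P − 46 = -22; |n| = 11; distance = 22/11 = 2.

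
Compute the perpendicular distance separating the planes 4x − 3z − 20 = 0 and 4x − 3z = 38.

Both planes have normal n = (4, 0, −3), |n| = 5. Any point on the first plane is at distance |38 − 20|/|n| = 18/5 from the second.

18/5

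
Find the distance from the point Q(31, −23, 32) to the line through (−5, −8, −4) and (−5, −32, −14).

A direction vector is d = (0, −24, −10).
AP = (36, −15, 36); AP·d = 0, |AP|² = 2817, |d|² = 676.
distance² = |AP|² − (AP·d)²/|d|² = 2817 − 0/676 = 2817, so the distance is 3√313.

3√313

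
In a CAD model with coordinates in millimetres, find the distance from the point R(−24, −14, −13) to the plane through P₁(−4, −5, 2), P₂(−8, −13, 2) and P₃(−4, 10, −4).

P₁P₂ = (−4, −8, 0) and P₁P₃ = (0, 15, −6), so a normal is n = P₁P₂ × P₁P₃ = (48, −24, −60).
Then n·(−24, −14, −13) − (−192) = 156.
|n| = √(2304 + 576 + 3600) = 36√5, so the distance is |156|/(36√5) = 13√5/15.

13√5/15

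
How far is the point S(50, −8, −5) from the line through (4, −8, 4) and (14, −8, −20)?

A direction vector is d = (10, 0, −24).
AP = (46, 0, −9); AP·d = 676, |AP|² = 2197, |d|² = 676.
distance² = |AP|² − (AP·d)²/|d|² = 2197 − 456976/676 = 1521, so the distance is 39.

39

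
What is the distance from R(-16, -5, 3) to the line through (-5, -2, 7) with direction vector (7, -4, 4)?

√65

Direction vector d = (7, -4, 4).
AP = (-11, -3, -4); AP·d = -81, |AP|² = 146, |d|² = 81.
distance² = |AP|² − (AP·d)²/|d|² = 146 − 6561/81 = 65, so the distance is √65.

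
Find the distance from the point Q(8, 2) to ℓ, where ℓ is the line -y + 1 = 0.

1

The normal to the line is n = (0, -1) with |n| = 1.
|n·Q − (-1)| = |-2 − (-1)| = 1, so the distance is 1/1 = 1.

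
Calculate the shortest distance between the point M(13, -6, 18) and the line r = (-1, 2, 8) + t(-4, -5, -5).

7√6

Direction vector d = (-4, -5, -5).
AP = (14, -8, 10), and AP × d = (90, 30, -102).
|AP × d|² = 19404 and |d|² = 66, so the distance is √(19404/66) = √294 = 7√6.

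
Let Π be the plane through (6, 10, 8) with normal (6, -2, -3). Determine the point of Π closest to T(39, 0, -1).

The perpendicular from T has direction n = (6, -2, -3): r = (39, 0, -1) + λ(6, -2, -3).
Substitute into the plane: n·(T + λn) = -8 gives 237 + 49λ = -8, so λ = -5.
Foot = (39, 0, -1) + (-5)·(6, -2, -3) = (9, 10, 14).

(9, 10, 14)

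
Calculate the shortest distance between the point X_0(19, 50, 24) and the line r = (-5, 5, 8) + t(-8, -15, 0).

Direction vector d = (-8, -15, 0).
AP = (24, 45, 16); AP·d = -867, |AP|² = 2857, |d|² = 289.
distance² = |AP|² − (AP·d)²/|d|² = 2857 − 751689/289 = 256, so the distance is 16.

16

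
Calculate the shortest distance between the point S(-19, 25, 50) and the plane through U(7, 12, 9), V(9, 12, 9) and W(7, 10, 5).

3√5

UV = (2, 0, 0) and UW = (0, -2, -4), so a normal is n = UV × UW = (0, 8, -4).
Then n·(-19, 25, 50) - 60 = -60.
|n| = √(0 + 64 + 16) = 4√5, so the distance is |-60|/(4√5) = 3√5.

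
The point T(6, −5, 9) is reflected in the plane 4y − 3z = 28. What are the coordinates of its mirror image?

(6, 19, -9)

n = (0, 4, −3), |n|² = 25, n·T − 28 = -75, so t = -75/25 = -3.
Foot F = T − (-3)·n = (6, 7, 0); the reflection is 2F − T = (6, 19, −9).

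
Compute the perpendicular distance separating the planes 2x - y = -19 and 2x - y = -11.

8√5/5

Both planes have normal n = (2, -1, 0), |n| = √5. Any point on the first plane is at distance |(-11) − (-19)|/|n| = 8/√5 = 8√5/5 from the second.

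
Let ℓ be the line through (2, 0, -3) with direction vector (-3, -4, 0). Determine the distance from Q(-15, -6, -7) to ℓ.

Direction vector d = (-3, -4, 0).
AP = (-17, -6, -4), and AP × d = (-16, 12, 50).
|AP × d|² = 2900 and |d|² = 25, so the distance is √(2900/25) = √116 = 2√29.

2√29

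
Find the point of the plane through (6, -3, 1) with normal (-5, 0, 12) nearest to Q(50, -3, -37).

The perpendicular from Q has direction n = (-5, 0, 12): r = (50, -3, -37) + t(-5, 0, 12).
Substitute into the plane: n·(Q + tn) = -18 gives -694 + 169t = -18, so t = 4.
Foot = (50, -3, -37) + 4·(-5, 0, 12) = (30, -3, 11).

(30, -3, 11)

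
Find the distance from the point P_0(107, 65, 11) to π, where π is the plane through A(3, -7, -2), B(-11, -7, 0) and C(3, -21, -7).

2

AB = (-14, 0, 2) and AC = (0, -14, -5), so a normal is n = AB × AC = (28, -70, 196).
n = (28, -70, 196); n·P − 182 = 420; |n| = 210; distance = 420/210 = 2.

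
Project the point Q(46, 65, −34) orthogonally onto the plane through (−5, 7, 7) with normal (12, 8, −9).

(-14, 25, 11)

The perpendicular from Q has direction n = (12, 8, −9): r = (46, 65, −34) + λ(12, 8, −9).
Substitute into the plane: n·(Q + λn) = -67 gives 1378 + 289λ = -67, so λ = -5.
Foot = (46, 65, −34) + (-5)·(12, 8, −9) = (−14, 25, 11).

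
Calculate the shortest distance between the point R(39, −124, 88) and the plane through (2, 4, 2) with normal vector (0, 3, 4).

8

The plane has equation n·(r − (2, 4, 2)) = 0, i.e. n·r = 20.
n = (0, 3, 4); n·P − 20 = -40; |n| = 5; distance = 40/5 = 8.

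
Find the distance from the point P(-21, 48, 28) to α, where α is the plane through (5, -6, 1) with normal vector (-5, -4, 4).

The plane has equation n·(r − (5, -6, 1)) = 0, i.e. n·r = 3.
Then n·(-21, 48, 28) - 3 = 22.
|n| = √(25 + 16 + 16) = √57, so the distance is |22|/√57 = 22/√57.

22/√57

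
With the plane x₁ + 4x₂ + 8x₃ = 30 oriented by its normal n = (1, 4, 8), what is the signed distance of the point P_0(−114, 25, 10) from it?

n·P_0 − 30 = 36.
|n| = 9, so the signed distance is 36/9 = 4.

4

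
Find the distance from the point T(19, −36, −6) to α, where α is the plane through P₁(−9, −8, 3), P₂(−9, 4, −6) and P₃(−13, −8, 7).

8/√41

P₁P₂ = (0, 12, −9) and P₁P₃ = (−4, 0, 4), so a normal is n = P₁P₂ × P₁P₃ = (48, 36, 48).
n = (48, 36, 48); n·P − (-576) = -96; |n| = 12√41; distance = 96/(12√41) = 8√41/41.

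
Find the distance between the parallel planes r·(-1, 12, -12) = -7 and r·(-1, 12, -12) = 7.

14/17

With common normal n = (-1, 12, -12) (|n| = 17), the distance is |(-7) − 7|/|n| = 14/17.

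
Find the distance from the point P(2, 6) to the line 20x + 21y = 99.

The normal to the line is n = (20, 21) with |n| = 29.
|n·P − 99| = |166 − 99| = 67, so the distance is 67/29.

67/29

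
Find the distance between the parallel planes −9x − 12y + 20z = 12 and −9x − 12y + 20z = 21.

With common normal n = (−9, −12, 20) (|n| = 25), the distance is |12 − 21|/|n| = 9/25.

9/25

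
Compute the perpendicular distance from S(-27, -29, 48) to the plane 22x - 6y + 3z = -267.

9/23

n = (22, -6, 3); n·P − (-267) = -9; |n| = 23; distance = 9/23.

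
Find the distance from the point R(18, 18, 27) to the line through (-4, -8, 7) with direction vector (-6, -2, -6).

Direction vector d = (-6, -2, -6).
AP = (22, 26, 20), and AP × d = (-116, 12, 112).
|AP × d|² = 26144 and |d|² = 76, so the distance is √(26144/76) = √344 = 2√86.

2√86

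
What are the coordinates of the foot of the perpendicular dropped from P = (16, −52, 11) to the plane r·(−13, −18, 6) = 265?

(29, -34, 5)

The perpendicular from P has direction n = (−13, −18, 6): r = (16, −52, 11) + μ(−13, −18, 6).
Substitute into the plane: n·(P + μn) = 265 gives 794 + 529μ = 265, so μ = -1.
Foot = (16, −52, 11) + (-1)·(−13, −18, 6) = (29, −34, 5).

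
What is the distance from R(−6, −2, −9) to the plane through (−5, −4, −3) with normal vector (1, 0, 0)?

1

The plane has equation n·(r − (−5, −4, −3)) = 0, i.e. n·r = -5.
n = (1, 0, 0); n·P − (-5) = -1; |n| = 1; distance = 1/1 = 1.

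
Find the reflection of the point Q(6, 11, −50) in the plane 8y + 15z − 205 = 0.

(6, 59, 40)

n = (0, 8, 15), |n|² = 289, n·Q − 205 = -867, so t = -867/289 = -3.
Foot F = Q − (-3)·n = (6, 35, −5); the reflection is 2F − Q = (6, 59, 40).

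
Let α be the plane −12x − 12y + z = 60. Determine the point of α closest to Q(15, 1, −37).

n = (−12, −12, 1), |n|² = 289, and n·Q − 60 = -289.
t = -289/289 = -1, so the foot is Q − t·n = (15, 1, −37) − (-1)·(−12, −12, 1) = (3, −11, −36).

(3, -11, -36)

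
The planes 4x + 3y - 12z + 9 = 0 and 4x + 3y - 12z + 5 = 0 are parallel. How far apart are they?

Both planes have normal n = (4, 3, -12), |n| = 13. Any point on the first plane is at distance |(-5) − (-9)|/|n| = 4/13 from the second.

4/13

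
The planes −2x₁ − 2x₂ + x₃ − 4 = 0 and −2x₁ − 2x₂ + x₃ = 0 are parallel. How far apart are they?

4/3

Both planes have normal n = (−2, −2, 1), |n| = 3. Any point on the first plane is at distance |0 − 4|/|n| = 4/3 from the second.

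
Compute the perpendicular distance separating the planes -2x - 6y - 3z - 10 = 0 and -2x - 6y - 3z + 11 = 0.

3

With common normal n = (-2, -6, -3) (|n| = 7), the distance is |10 − (-11)|/|n| = 21/7 = 3.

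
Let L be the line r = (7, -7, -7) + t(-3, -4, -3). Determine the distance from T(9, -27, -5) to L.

Direction vector d = (-3, -4, -3).
AP = (2, -20, 2); AP·d = 68, |AP|² = 408, |d|² = 34.
distance² = |AP|² − (AP·d)²/|d|² = 408 − 4624/34 = 272, so the distance is 4√17.

4√17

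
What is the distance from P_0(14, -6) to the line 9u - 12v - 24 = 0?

d = |9·14 + (-12)·(-6) − 24| / √(81 + 144) = |174|/15 = 58/5.

58/5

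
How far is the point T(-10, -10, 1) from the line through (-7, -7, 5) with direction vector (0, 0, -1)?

3√2

Direction vector d = (0, 0, -1).
AP = (-3, -3, -4); AP·d = 4, |AP|² = 34, |d|² = 1.
distance² = |AP|² − (AP·d)²/|d|² = 34 − 16/1 = 18, so the distance is 3√2.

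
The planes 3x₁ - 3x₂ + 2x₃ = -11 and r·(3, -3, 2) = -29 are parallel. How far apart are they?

18/√22

Both planes have normal n = (3, -3, 2), |n| = √22. Any point on the first plane is at distance |(-29) − (-11)|/|n| = 18/√22 from the second.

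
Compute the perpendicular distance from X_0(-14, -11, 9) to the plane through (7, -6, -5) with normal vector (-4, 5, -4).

The plane has equation n·(r − (7, -6, -5)) = 0, i.e. n·r = -38.
d = |(-4)·(-14) + 5·(-11) + (-4)·9 − (-38)| / √(16 + 25 + 16) = |3| / √57 = 3/√57.

√57/19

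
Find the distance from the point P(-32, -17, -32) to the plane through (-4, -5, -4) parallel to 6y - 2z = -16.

Parallel planes share the normal n = (0, 6, -2); since (-4, -5, -4) lies on the plane, its equation is 6y - 2z = -22.
Then n·(-32, -17, -32) - (-22) = -16.
|n| = √(0 + 36 + 4) = 2√10, so the distance is |-16|/(2√10) = 4√10/5.

4√10/5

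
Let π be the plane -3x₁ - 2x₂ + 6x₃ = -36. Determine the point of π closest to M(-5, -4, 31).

n = (-3, -2, 6), |n|² = 49, and n·M − (-36) = 245.
t = 245/49 = 5, so the foot is M − t·n = (-5, -4, 31) − 5·(-3, -2, 6) = (10, 6, 1).

(10, 6, 1)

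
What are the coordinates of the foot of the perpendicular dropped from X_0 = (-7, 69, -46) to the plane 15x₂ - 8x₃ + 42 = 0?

(-7, -6, -6)

n = (0, 15, -8), |n|² = 289, and n·X_0 − (-42) = 1445.
t = 1445/289 = 5, so the foot is X_0 − t·n = (-7, 69, -46) − 5·(0, 15, -8) = (-7, -6, -6).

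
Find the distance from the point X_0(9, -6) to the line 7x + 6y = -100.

d = |7·9 + 6·(-6) − (-100)| / √(49 + 36) = |127|/√85 = 127/√85.

127√85/85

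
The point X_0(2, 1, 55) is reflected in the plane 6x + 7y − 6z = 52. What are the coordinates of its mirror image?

With n = (6, 7, −6), the signed offset is (n·X_0 − 52)/|n|² = -363/121 = -3.
X_0' = X_0 − 2t·n = (2, 1, 55) − (-6)·(6, 7, −6) = (38, 43, 19).

(38, 43, 19)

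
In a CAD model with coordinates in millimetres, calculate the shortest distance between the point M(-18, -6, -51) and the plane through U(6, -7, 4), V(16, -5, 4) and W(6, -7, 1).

29/√26

UV = (10, 2, 0) and UW = (0, 0, -3), so a normal is n = UV × UW = (-6, 30, 0).
n = (-6, 30, 0); n·P − (-246) = 174; |n| = 6√26; distance = 174/(6√26) = 29√26/26.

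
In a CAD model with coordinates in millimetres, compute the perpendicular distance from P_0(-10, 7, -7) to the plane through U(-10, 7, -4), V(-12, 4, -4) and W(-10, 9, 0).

3/√14

UV = (-2, -3, 0) and UW = (0, 2, 4), so a normal is n = UV × UW = (-12, 8, -4).
n = (-12, 8, -4); n·P − 192 = 12; |n| = 4√14; distance = 12/(4√14) = 3/√14.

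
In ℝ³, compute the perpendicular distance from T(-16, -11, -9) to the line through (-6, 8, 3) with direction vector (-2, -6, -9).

11

Direction vector d = (-2, -6, -9).
AP = (-10, -19, -12), and AP × d = (99, -66, 22).
|AP × d|² = 14641 and |d|² = 121, so the distance is √(14641/121) = √121 = 11.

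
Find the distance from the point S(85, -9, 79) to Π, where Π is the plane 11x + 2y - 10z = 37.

Normal vector n = (11, 2, -10), and n·(85, -9, 79) - 37 = 90.
|n| = √(121 + 4 + 100) = 15, so the distance is |90|/15 = 6.

6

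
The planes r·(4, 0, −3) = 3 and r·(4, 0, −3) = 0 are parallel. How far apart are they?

3/5

Both planes have normal n = (4, 0, −3), |n| = 5. Any point on the first plane is at distance |0 − 3|/|n| = 3/5 from the second.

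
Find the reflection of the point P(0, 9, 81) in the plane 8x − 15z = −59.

n = (8, 0, −15), |n|² = 289, n·P − (-59) = -1156, so t = -1156/289 = -4.
Foot F = P − (-4)·n = (32, 9, 21); the reflection is 2F − P = (64, 9, −39).

(64, 9, -39)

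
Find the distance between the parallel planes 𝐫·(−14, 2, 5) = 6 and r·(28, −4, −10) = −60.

Divide the second equation by -2 to match normals: −14x₁ + 2x₂ + 5x₃ = 30.
With common normal n = (−14, 2, 5) (|n| = 15), the distance is |6 − 30|/|n| = 24/15 = 8/5.

8/5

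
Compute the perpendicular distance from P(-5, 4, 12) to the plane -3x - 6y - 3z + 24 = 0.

7√6/6

n = (-3, -6, -3); n·P − (-24) = -21; |n| = 3√6; distance = 21/(3√6) = 7√6/6.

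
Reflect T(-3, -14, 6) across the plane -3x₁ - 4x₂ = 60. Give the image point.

(-9/5, -62/5, 6)

n = (-3, -4, 0), |n|² = 25, n·T − 60 = 5, so t = 5/25 = 1/5.
Foot F = T − (1/5)·n = (-12/5, -66/5, 6); the reflection is 2F − T = (-9/5, -62/5, 6).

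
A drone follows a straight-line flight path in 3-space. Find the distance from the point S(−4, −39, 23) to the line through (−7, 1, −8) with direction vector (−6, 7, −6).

√634

Direction vector d = (−6, 7, −6).
AP = (3, −40, 31), and AP × d = (23, −168, −219).
|AP × d|² = 76714 and |d|² = 121, so the distance is √(76714/121) = √634.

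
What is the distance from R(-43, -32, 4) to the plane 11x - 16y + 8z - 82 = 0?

11/21

d = |11·(-43) + (-16)·(-32) + 8·4 − 82| / √(121 + 256 + 64) = |-11| / 21 = 11/21.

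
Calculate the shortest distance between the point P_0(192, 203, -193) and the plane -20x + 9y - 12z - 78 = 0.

Normal vector n = (-20, 9, -12), and n·(192, 203, -193) - 78 = 225.
|n| = √(400 + 81 + 144) = 25, so the distance is |225|/25 = 9.

9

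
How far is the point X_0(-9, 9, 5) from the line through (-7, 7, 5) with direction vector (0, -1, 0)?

2

Direction vector d = (0, -1, 0).
AP = (-2, 2, 0), and AP × d = (0, 0, 2).
|AP × d|² = 4 and |d|² = 1, so the distance is √4 = 2.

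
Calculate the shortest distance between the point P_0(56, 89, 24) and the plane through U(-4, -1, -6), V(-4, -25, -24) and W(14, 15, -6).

30/17

UV = (0, -24, -18) and UW = (18, 16, 0), so a normal is n = UV × UW = (288, -324, 432).
Then n·(56, 89, 24) - (-3420) = 1080.
|n| = √(82944 + 104976 + 186624) = 612, so the distance is |1080|/612 = 30/17.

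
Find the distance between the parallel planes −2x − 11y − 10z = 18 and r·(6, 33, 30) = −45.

Divide the second equation by -3 to match normals: −2x − 11y − 10z = 15.
With common normal n = (−2, −11, −10) (|n| = 15), the distance is |18 − 15|/|n| = 3/15 = 1/5.

1/5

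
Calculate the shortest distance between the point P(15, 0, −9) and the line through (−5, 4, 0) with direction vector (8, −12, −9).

Direction vector d = (8, −12, −9).
AP = (20, −4, −9), and AP × d = (−72, 108, −208).
|AP × d|² = 60112 and |d|² = 289, so the distance is √(60112/289) = √208 = 4√13.

4√13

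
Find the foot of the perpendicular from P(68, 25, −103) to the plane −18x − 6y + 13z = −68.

(-22, -5, -38)

n = (−18, −6, 13), |n|² = 529, and n·P − (-68) = -2645.
t = -2645/529 = -5, so the foot is P − t·n = (68, 25, −103) − (-5)·(−18, −6, 13) = (−22, −5, −38).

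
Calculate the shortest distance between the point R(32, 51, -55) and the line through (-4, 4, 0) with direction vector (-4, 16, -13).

√2561

Direction vector d = (-4, 16, -13).
AP = (36, 47, -55), and AP × d = (269, 688, 764).
|AP × d|² = 1129401 and |d|² = 441, so the distance is √(1129401/441) = √2561.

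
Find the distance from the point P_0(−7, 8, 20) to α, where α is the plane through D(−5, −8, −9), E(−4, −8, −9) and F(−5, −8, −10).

DE = (1, 0, 0) and DF = (0, 0, −1), so a normal is n = DE × DF = (0, 1, 0).
Then n·(−7, 8, 20) − (−8) = 16.
|n| = √(0 + 1 + 0) = 1, so the distance is |16|/1 = 16.

16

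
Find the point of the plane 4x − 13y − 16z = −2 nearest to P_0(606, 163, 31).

n = (4, −13, −16), |n|² = 441, and n·P_0 − (-2) = -189.
t = -189/441 = -3/7, so the foot is P_0 − t·n = (606, 163, 31) − (-3/7)·(4, −13, −16) = (4254/7, 1102/7, 169/7).

(4254/7, 1102/7, 169/7)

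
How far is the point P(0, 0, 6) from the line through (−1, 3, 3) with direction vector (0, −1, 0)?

√10

Direction vector d = (0, −1, 0).
AP = (1, −3, 3), and AP × d = (3, 0, −1).
|AP × d|² = 10 and |d|² = 1, so the distance is √10.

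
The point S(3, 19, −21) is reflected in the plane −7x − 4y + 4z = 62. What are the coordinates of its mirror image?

With n = (−7, −4, 4), the signed offset is (n·S − 62)/|n|² = -243/81 = -3.
S' = S − 2t·n = (3, 19, −21) − (-6)·(−7, −4, 4) = (−39, −5, 3).

(-39, -5, 3)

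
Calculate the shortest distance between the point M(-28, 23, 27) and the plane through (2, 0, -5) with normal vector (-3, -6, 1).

The plane has equation n·(r − (2, 0, -5)) = 0, i.e. n·r = -11.
d = |(-3)·(-28) + (-6)·23 + 1·27 − (-11)| / √(9 + 36 + 1) = |-16| / √46 = 16/√46.

8√46/23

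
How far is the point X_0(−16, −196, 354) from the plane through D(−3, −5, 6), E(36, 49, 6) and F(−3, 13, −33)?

7

DE = (39, 54, 0) and DF = (0, 18, −39), so a normal is n = DE × DF = (−2106, 1521, 702).
Then n·(−16, −196, 354) − 2925 = −18837.
|n| = √(4435236 + 2313441 + 492804) = 2691, so the distance is |-18837|/2691 = 7.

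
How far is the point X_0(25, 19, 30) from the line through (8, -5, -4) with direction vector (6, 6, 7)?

Direction vector d = (6, 6, 7).
AP = (17, 24, 34), and AP × d = (-36, 85, -42).
|AP × d|² = 10285 and |d|² = 121, so the distance is √(10285/121) = √85.

√85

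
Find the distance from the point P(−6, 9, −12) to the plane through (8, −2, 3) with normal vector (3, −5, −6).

7/√70

The plane has equation n·(r − (8, −2, 3)) = 0, i.e. n·r = 16.
Then n·(−6, 9, −12) − 16 = −7.
|n| = √(9 + 25 + 36) = √70, so the distance is |-7|/√70 = √70/10.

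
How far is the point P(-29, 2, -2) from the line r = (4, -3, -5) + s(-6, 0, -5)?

√574

Direction vector d = (-6, 0, -5).
AP = (-33, 5, 3); AP·d = 183, |AP|² = 1123, |d|² = 61.
distance² = |AP|² − (AP·d)²/|d|² = 1123 − 33489/61 = 574, so the distance is √574.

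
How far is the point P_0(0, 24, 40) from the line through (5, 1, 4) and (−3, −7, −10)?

A direction vector is d = (−8, −8, −14).
AP = (−5, 23, 36); AP·d = -648, |AP|² = 1850, |d|² = 324.
distance² = |AP|² − (AP·d)²/|d|² = 1850 − 419904/324 = 554, so the distance is √554.

√554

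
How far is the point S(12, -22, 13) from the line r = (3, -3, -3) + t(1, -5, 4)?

√26

Direction vector d = (1, -5, 4).
AP = (9, -19, 16), and AP × d = (4, -20, -26).
|AP × d|² = 1092 and |d|² = 42, so the distance is √(1092/42) = √26.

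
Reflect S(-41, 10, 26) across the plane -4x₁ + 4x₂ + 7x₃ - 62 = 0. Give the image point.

(-9, -22, -30)

With n = (-4, 4, 7), the signed offset is (n·S − 62)/|n|² = 324/81 = 4.
S' = S − 2t·n = (-41, 10, 26) − 8·(-4, 4, 7) = (-9, -22, -30).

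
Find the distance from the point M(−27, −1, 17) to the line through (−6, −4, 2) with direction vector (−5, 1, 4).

√3

Direction vector d = (−5, 1, 4).
AP = (−21, 3, 15); AP·d = 168, |AP|² = 675, |d|² = 42.
distance² = |AP|² − (AP·d)²/|d|² = 675 − 28224/42 = 3, so the distance is √3.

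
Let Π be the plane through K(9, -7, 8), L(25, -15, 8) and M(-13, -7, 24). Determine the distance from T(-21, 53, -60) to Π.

4/3

KL = (16, -8, 0) and KM = (-22, 0, 16), so a normal is n = KL × KM = (-128, -256, -176).
d = |(-128)·(-21) + (-256)·53 + (-176)·(-60) − (-768)| / √(16384 + 65536 + 30976) = |448| / 336 = 4/3.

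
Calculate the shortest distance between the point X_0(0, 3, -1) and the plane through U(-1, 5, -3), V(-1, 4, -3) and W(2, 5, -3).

UV = (0, -1, 0) and UW = (3, 0, 0), so a normal is n = UV × UW = (0, 0, 3).
Then n·(0, 3, -1) - (-9) = 6.
|n| = √(0 + 0 + 9) = 3, so the distance is |6|/3 = 2.

2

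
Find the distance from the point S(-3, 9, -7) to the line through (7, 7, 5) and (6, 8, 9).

4√11

A direction vector is d = (-1, 1, 4).
AP = (-10, 2, -12); AP·d = -36, |AP|² = 248, |d|² = 18.
distance² = |AP|² − (AP·d)²/|d|² = 248 − 1296/18 = 176, so the distance is 4√11.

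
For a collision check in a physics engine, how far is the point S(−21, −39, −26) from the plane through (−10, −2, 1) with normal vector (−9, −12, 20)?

3/25

The plane has equation n·(r − (−10, −2, 1)) = 0, i.e. n·r = 134.
d = |(-9)·(-21) + (-12)·(-39) + 20·(-26) − 134| / √(81 + 144 + 400) = |3| / 25 = 3/25.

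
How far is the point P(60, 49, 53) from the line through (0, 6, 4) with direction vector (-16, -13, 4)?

√3881

Direction vector d = (-16, -13, 4).
AP = (60, 43, 49), and AP × d = (809, -1024, -92).
|AP × d|² = 1711521 and |d|² = 441, so the distance is √(1711521/441) = √3881.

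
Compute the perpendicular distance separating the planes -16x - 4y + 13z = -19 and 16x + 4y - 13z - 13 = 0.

2/7

Divide the second equation by -1 to match normals: -16x - 4y + 13z = -13.
Both planes have normal n = (-16, -4, 13), |n| = 21. Any point on the first plane is at distance |(-13) − (-19)|/|n| = 6/21 = 2/7 from the second.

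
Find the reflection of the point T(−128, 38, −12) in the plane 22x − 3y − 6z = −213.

With n = (22, −3, −6), the signed offset is (n·T − (-213))/|n|² = -2645/529 = -5.
T' = T − 2t·n = (−128, 38, −12) − (-10)·(22, −3, −6) = (92, 8, −72).

(92, 8, -72)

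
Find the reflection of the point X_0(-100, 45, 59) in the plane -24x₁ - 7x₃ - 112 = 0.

(44, 45, 101)

With n = (-24, 0, -7), the signed offset is (n·X_0 − 112)/|n|² = 1875/625 = 3.
X_0' = X_0 − 2t·n = (-100, 45, 59) − 6·(-24, 0, -7) = (44, 45, 101).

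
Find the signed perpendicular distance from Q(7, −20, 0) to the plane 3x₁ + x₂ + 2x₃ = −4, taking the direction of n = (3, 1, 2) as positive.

n·Q − (-4) = 5.
|n| = √14, so the signed distance is 5√14/14.

5√14/14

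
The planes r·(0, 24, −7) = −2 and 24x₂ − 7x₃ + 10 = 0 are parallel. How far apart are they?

8/25

Both planes have normal n = (0, 24, −7), |n| = 25. Any point on the first plane is at distance |(-10) − (-2)|/|n| = 8/25 from the second.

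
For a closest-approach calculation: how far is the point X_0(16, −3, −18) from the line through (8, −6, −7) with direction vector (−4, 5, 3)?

12

Direction vector d = (−4, 5, 3).
AP = (8, 3, −11); AP·d = -50, |AP|² = 194, |d|² = 50.
distance² = |AP|² − (AP·d)²/|d|² = 194 − 2500/50 = 144, so the distance is 12.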